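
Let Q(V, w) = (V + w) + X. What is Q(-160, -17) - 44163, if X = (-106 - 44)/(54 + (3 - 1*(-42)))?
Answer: -1463270/33 ≈ -44342.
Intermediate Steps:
X = -50/33 (X = -150/(54 + (3 + 42)) = -150/(54 + 45) = -150/99 = -150*1/99 = -50/33 ≈ -1.5152)
Q(V, w) = -50/33 + V + w (Q(V, w) = (V + w) - 50/33 = -50/33 + V + w)
Q(-160, -17) - 44163 = (-50/33 - 160 - 17) - 44163 = -5891/33 - 44163 = -1463270/33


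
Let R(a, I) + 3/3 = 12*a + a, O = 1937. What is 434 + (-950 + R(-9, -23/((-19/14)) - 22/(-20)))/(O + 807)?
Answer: 297457/686 ≈ 433.61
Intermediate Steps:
R(a, I) = -1 + 13*a (R(a, I) = -1 + (12*a + a) = -1 + 13*a)
434 + (-950 + R(-9, -23/((-19/14)) - 22/(-20)))/(O + 807) = 434 + (-950 + (-1 + 13*(-9)))/(1937 + 807) = 434 + (-950 + (-1 - 117))/2744 = 434 + (-950 - 118)*(1/2744) = 434 - 1068*1/2744 = 434 - 267/686 = 297457/686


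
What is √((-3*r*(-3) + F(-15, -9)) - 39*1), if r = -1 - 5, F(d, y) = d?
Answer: 6*I*√3 ≈ 10.392*I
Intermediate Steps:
r = -6
√((-3*r*(-3) + F(-15, -9)) - 39*1) = √((-3*(-6)*(-3) - 15) - 39*1) = √((18*(-3) - 15) - 39) = √((-54 - 15) - 39) = √(-69 - 39) = √(-108) = 6*I*√3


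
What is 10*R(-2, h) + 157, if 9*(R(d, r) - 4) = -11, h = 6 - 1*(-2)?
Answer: 1663/9 ≈ 184.78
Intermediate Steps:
h = 8 (h = 6 + 2 = 8)
R(d, r) = 25/9 (R(d, r) = 4 + (1/9)*(-11) = 4 - 11/9 = 25/9)
10*R(-2, h) + 157 = 10*(25/9) + 157 = 250/9 + 157 = 1663/9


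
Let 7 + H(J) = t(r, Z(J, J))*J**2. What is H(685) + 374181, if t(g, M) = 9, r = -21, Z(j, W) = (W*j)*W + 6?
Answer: 4597199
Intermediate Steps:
Z(j, W) = 6 + j*W**2 (Z(j, W) = j*W**2 + 6 = 6 + j*W**2)
H(J) = -7 + 9*J**2
H(685) + 374181 = (-7 + 9*685**2) + 374181 = (-7 + 9*469225) + 374181 = (-7 + 4223025) + 374181 = 4223018 + 374181 = 4597199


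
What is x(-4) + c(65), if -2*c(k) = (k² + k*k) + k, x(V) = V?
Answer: -8523/2 ≈ -4261.5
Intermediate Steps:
c(k) = -k² - k/2 (c(k) = -((k² + k*k) + k)/2 = -((k² + k²) + k)/2 = -(2*k² + k)/2 = -(k + 2*k²)/2 = -k² - k/2)
x(-4) + c(65) = -4 - 1*65*(½ + 65) = -4 - 1*65*131/2 = -4 - 8515/2 = -8523/2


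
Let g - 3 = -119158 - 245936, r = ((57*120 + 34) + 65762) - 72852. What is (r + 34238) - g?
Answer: 399113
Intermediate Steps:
r = -216 (r = ((6840 + 34) + 65762) - 72852 = (6874 + 65762) - 72852 = 72636 - 72852 = -216)
g = -365091 (g = 3 + (-119158 - 245936) = 3 - 365094 = -365091)
(r + 34238) - g = (-216 + 34238) - 1*(-365091) = 34022 + 365091 = 399113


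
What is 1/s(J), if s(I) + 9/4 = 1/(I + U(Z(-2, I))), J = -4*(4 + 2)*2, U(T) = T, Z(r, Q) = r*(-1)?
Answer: -92/209 ≈ -0.44019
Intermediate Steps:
Z(r, Q) = -r
J = -48 (J = -24*2 = -4*12 = -48)
s(I) = -9/4 + 1/(2 + I) (s(I) = -9/4 + 1/(I - 1*(-2)) = -9/4 + 1/(I + 2) = -9/4 + 1/(2 + I))
1/s(J) = 1/((-14 - 9*(-48))/(4*(2 - 48))) = 1/((1/4)*(-14 + 432)/(-46)) = 1/((1/4)*(-1/46)*418) = 1/(-209/92) = -92/209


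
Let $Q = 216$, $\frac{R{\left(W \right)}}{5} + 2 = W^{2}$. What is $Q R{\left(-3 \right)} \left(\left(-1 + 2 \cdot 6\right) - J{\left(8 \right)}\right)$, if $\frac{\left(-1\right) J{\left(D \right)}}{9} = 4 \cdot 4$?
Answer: $1171800$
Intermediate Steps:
$R{\left(W \right)} = -10 + 5 W^{2}$
$J{\left(D \right)} = -144$ ($J{\left(D \right)} = - 9 \cdot 4 \cdot 4 = \left(-9\right) 16 = -144$)
$Q R{\left(-3 \right)} \left(\left(-1 + 2 \cdot 6\right) - J{\left(8 \right)}\right) = 216 \left(-10 + 5 \left(-3\right)^{2}\right) \left(\left(-1 + 2 \cdot 6\right) - -144\right) = 216 \left(-10 + 5 \cdot 9\right) \left(\left(-1 + 12\right) + 144\right) = 216 \left(-10 + 45\right) \left(11 + 144\right) = 216 \cdot 35 \cdot 155 = 7560 \cdot 155 = 1171800$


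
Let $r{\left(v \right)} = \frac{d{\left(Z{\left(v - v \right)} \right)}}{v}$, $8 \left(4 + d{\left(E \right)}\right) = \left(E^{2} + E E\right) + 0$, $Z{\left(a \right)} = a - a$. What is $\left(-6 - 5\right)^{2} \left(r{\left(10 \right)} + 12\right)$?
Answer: $\frac{7018}{5} \approx 1403.6$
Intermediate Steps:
$Z{\left(a \right)} = 0$
$d{\left(E \right)} = -4 + \frac{E^{2}}{4}$ ($d{\left(E \right)} = -4 + \frac{\left(E^{2} + E E\right) + 0}{8} = -4 + \frac{\left(E^{2} + E^{2}\right) + 0}{8} = -4 + \frac{2 E^{2} + 0}{8} = -4 + \frac{2 E^{2}}{8} = -4 + \frac{E^{2}}{4}$)
$r{\left(v \right)} = - \frac{4}{v}$ ($r{\left(v \right)} = \frac{-4 + \frac{0^{2}}{4}}{v} = \frac{-4 + \frac{1}{4} \cdot 0}{v} = \frac{-4 + 0}{v} = - \frac{4}{v}$)
$\left(-6 - 5\right)^{2} \left(r{\left(10 \right)} + 12\right) = \left(-6 - 5\right)^{2} \left(- \frac{4}{10} + 12\right) = \left(-11\right)^{2} \left(\left(-4\right) \frac{1}{10} + 12\right) = 121 \left(- \frac{2}{5} + 12\right) = 121 \cdot \frac{58}{5} = \frac{7018}{5}$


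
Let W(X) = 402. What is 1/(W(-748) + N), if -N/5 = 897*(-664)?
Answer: 1/2978442 ≈ 3.3575e-7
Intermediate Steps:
N = 2978040 (N = -4485*(-664) = -5*(-595608) = 2978040)
1/(W(-748) + N) = 1/(402 + 2978040) = 1/2978442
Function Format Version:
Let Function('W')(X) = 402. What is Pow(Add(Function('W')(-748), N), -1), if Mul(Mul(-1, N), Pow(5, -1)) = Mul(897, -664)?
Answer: Rational(1, 2978442) ≈ 3.3575e-7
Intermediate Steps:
N = 2978040 (N = Mul(-5, Mul(897, -664)) = Mul(-5, -595608) = 2978040)
Pow(Add(Function('W')(-748), N), -1) = Pow(Add(402, 2978040), -1) = Pow(2978442, -1) = Rational(1, 2978442)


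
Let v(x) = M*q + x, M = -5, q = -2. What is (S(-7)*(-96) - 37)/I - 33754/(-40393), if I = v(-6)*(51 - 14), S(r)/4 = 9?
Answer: -136097157/5978164 ≈ -22.766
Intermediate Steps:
v(x) = 10 + x (v(x) = -5*(-2) + x = 10 + x)
S(r) = 36 (S(r) = 4*9 = 36)
I = 148 (I = (10 - 6)*(51 - 14) = 4*37 = 148)
(S(-7)*(-96) - 37)/I - 33754/(-40393) = (36*(-96) - 37)/148 - 33754/(-40393) = (-3456 - 37)*(1/148) - 33754*(-1/40393) = -3493*1/148 + 33754/40393 = -3493/148 + 33754/40393 = -136097157/5978164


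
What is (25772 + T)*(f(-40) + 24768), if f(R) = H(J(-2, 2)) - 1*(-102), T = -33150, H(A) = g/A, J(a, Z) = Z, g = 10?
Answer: -183527750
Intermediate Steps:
H(A) = 10/A
f(R) = 107 (f(R) = 10/2 - 1*(-102) = 10*(½) + 102 = 5 + 102 = 107)
(25772 + T)*(f(-40) + 24768) = (25772 - 33150)*(107 + 24768) = -7378*24875 = -183527750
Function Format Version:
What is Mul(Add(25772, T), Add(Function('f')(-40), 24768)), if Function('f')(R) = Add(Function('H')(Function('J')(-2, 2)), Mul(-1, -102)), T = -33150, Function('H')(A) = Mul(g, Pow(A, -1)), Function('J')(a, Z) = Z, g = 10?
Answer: -183527750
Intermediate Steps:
Function('H')(A) = Mul(10, Pow(A, -1))
Function('f')(R) = 107 (Function('f')(R) = Add(Mul(10, Pow(2, -1)), Mul(-1, -102)) = Add(Mul(10, Rational(1, 2)), 102) = Add(5, 102) = 107)
Mul(Add(25772, T), Add(Function('f')(-40), 24768)) = Mul(Add(25772, -33150), Add(107, 24768)) = Mul(-7378, 24875) = -183527750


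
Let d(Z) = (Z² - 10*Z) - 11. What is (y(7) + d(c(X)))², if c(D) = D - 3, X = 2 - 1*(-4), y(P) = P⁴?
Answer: 5612161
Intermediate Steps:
X = 6 (X = 2 + 4 = 6)
c(D) = -3 + D
d(Z) = -11 + Z² - 10*Z
(y(7) + d(c(X)))² = (7⁴ + (-11 + (-3 + 6)² - 10*(-3 + 6)))² = (2401 + (-11 + 3² - 10*3))² = (2401 + (-11 + 9 - 30))² = (2401 - 32)² = 2369² = 5612161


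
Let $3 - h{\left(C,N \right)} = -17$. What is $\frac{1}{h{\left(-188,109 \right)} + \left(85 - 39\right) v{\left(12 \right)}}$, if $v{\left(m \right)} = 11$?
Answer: $\frac{1}{526} \approx 0.0019011$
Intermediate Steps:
$h{\left(C,N \right)} = 20$ ($h{\left(C,N \right)} = 3 - -17 = 3 + 17 = 20$)
$\frac{1}{h{\left(-188,109 \right)} + \left(85 - 39\right) v{\left(12 \right)}} = \frac{1}{20 + \left(85 - 39\right) 11} = \frac{1}{20 + 46 \cdot 11} = \frac{1}{20 + 506} = \frac{1}{526}$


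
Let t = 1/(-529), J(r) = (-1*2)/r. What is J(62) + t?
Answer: -560/16399 ≈ -0.034148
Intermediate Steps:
J(r) = -2/r
t = -1/529 ≈ -0.0018904
J(62) + t = -2/62 - 1/529 = -2*1/62 - 1/529 = -1/31 - 1/529 = -560/16399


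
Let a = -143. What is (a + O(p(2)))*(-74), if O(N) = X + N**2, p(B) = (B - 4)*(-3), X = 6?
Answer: 7474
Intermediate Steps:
p(B) = 12 - 3*B (p(B) = (-4 + B)*(-3) = 12 - 3*B)
O(N) = 6 + N**2
(a + O(p(2)))*(-74) = (-143 + (6 + (12 - 3*2)**2))*(-74) = (-143 + (6 + (12 - 6)**2))*(-74) = (-143 + (6 + 6**2))*(-74) = (-143 + (6 + 36))*(-74) = (-143 + 42)*(-74) = -101*(-74) = 7474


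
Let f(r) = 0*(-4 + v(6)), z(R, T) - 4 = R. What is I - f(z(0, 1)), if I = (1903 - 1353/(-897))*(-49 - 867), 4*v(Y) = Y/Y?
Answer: -521614368/299 ≈ -1.7445e+6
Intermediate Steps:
z(R, T) = 4 + R
v(Y) = ¼ (v(Y) = (Y/Y)/4 = (¼)*1 = ¼)
f(r) = 0 (f(r) = 0*(-4 + ¼) = 0*(-15/4) = 0)
I = -521614368/299 (I = (1903 - 1353*(-1/897))*(-916) = (1903 + 451/299)*(-916) = (569448/299)*(-916) = -521614368/299 ≈ -1.7445e+6)
I - f(z(0, 1)) = -521614368/299 - 1*0 = -521614368/299 + 0 = -521614368/299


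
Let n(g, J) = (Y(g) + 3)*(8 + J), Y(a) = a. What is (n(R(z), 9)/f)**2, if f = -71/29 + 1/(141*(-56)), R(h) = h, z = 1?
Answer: 242453300511744/314322816025 ≈ 771.35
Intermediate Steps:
n(g, J) = (3 + g)*(8 + J) (n(g, J) = (g + 3)*(8 + J) = (3 + g)*(8 + J))
f = -560645/228984 (f = -71*1/29 + (1/141)*(-1/56) = -71/29 - 1/7896 = -560645/228984 ≈ -2.4484)
(n(R(z), 9)/f)**2 = ((24 + 3*9 + 8*1 + 9*1)/(-560645/228984))**2 = ((24 + 27 + 8 + 9)*(-228984/560645))**2 = (68*(-228984/560645))**2 = (-15570912/560645)**2 = 242453300511744/314322816025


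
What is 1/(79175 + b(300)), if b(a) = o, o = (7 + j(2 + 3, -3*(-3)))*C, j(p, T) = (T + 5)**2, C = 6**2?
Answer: 1/86483 ≈ 1.1563e-5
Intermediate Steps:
C = 36
j(p, T) = (5 + T)**2
o = 7308 (o = (7 + (5 - 3*(-3))**2)*36 = (7 + (5 + 9)**2)*36 = (7 + 14**2)*36 = (7 + 196)*36 = 203*36 = 7308)
b(a) = 7308
1/(79175 + b(300)) = 1/(79175 + 7308) = 1/86483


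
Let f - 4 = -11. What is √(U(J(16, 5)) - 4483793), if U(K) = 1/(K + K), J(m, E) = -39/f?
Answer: I*√27279396066/78 ≈ 2117.5*I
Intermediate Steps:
f = -7 (f = 4 - 11 = -7)
J(m, E) = 39/7 (J(m, E) = -39/(-7) = -39*(-⅐) = 39/7)
U(K) = 1/(2*K)
√(U(J(16, 5)) - 4483793) = √(1/(2*(39/7)) - 4483793) = √((½)*(7/39) - 4483793) = √(7/78 - 4483793) = √(-349735847/78) = I*√27279396066/78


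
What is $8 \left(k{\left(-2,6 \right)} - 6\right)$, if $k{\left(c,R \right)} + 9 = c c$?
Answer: $-88$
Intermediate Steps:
$k{\left(c,R \right)} = -9 + c^{2}$ ($k{\left(c,R \right)} = -9 + c c = -9 + c^{2}$)
$8 \left(k{\left(-2,6 \right)} - 6\right) = 8 \left(\left(-9 + \left(-2\right)^{2}\right) - 6\right) = 8 \left(\left(-9 + 4\right) - 6\right) = 8 \left(-5 - 6\right) = 8 \left(-11\right) = -88$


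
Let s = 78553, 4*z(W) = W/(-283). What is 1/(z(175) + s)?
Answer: 1132/88921821 ≈ 1.2730e-5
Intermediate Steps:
z(W) = -W/1132 (z(W) = (W/(-283))/4 = (W*(-1/283))/4 = (-W/283)/4 = -W/1132)
1/(z(175) + s) = 1/(-1/1132*175 + 78553) = 1/(-175/1132 + 78553) = 1/(88921821/1132) = 1132/88921821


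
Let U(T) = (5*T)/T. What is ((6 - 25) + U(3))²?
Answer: 196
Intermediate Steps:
U(T) = 5
((6 - 25) + U(3))² = ((6 - 25) + 5)² = (-19 + 5)² = (-14)² = 196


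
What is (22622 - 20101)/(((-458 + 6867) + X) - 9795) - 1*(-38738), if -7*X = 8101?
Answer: 1231966967/31803 ≈ 38737.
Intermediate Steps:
X = -8101/7 (X = -⅐*8101 = -8101/7 ≈ -1157.3)
(22622 - 20101)/(((-458 + 6867) + X) - 9795) - 1*(-38738) = (22622 - 20101)/(((-458 + 6867) - 8101/7) - 9795) - 1*(-38738) = 2521/((6409 - 8101/7) - 9795) + 38738 = 2521/(36762/7 - 9795) + 38738 = 2521/(-31803/7) + 38738 = 2521*(-7/31803) + 38738 = -17647/31803 + 38738 = 1231966967/31803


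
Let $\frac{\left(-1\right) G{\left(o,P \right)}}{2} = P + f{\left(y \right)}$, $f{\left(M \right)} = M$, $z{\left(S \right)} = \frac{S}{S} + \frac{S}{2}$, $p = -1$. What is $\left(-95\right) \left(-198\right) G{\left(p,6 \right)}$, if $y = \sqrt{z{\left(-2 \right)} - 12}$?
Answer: $-225720 - 75240 i \sqrt{3} \approx -2.2572 \cdot 10^{5} - 1.3032 \cdot 10^{5} i$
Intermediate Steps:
$z{\left(S \right)} = 1 + \frac{S}{2}$ ($z{\left(S \right)} = 1 + S \frac{1}{2} = 1 + \frac{S}{2}$)
$y = 2 i \sqrt{3}$ ($y = \sqrt{\left(1 + \frac{1}{2} \left(-2\right)\right) - 12} = \sqrt{\left(1 - 1\right) - 12} = \sqrt{0 - 12} = \sqrt{-12} = 2 i \sqrt{3} \approx 3.4641 i$)
$G{\left(o,P \right)} = - 2 P - 4 i \sqrt{3}$ ($G{\left(o,P \right)} = - 2 \left(P + 2 i \sqrt{3}\right) = - 2 P - 4 i \sqrt{3}$)
$\left(-95\right) \left(-198\right) G{\left(p,6 \right)} = \left(-95\right) \left(-198\right) \left(\left(-2\right) 6 - 4 i \sqrt{3}\right) = 18810 \left(-12 - 4 i \sqrt{3}\right) = -225720 - 75240 i \sqrt{3}$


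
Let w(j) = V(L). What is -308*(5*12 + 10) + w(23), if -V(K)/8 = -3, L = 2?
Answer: -21536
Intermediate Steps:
V(K) = 24 (V(K) = -8*(-3) = 24)
w(j) = 24
-308*(5*12 + 10) + w(23) = -308*(5*12 + 10) + 24 = -308*(60 + 10) + 24 = -308*70 + 24 = -21560 + 24 = -21536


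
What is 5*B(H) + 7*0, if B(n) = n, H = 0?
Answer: 0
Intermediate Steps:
5*B(H) + 7*0 = 5*0 + 7*0 = 0 + 0 = 0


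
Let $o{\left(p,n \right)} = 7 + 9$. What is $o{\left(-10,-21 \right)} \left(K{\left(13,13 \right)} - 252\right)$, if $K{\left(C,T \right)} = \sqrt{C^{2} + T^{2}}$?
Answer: $-4032 + 208 \sqrt{2} \approx -3737.8$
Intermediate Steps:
$o{\left(p,n \right)} = 16$
$o{\left(-10,-21 \right)} \left(K{\left(13,13 \right)} - 252\right) = 16 \left(\sqrt{13^{2} + 13^{2}} - 252\right) = 16 \left(\sqrt{169 + 169} - 252\right) = 16 \left(\sqrt{338} - 252\right) = 16 \left(13 \sqrt{2} - 252\right) = 16 \left(-252 + 13 \sqrt{2}\right) = -4032 + 208 \sqrt{2}$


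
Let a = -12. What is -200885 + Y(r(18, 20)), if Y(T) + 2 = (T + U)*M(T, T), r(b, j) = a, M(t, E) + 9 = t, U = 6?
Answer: -200761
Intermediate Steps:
M(t, E) = -9 + t
r(b, j) = -12
Y(T) = -2 + (-9 + T)*(6 + T) (Y(T) = -2 + (T + 6)*(-9 + T) = -2 + (6 + T)*(-9 + T) = -2 + (-9 + T)*(6 + T))
-200885 + Y(r(18, 20)) = -200885 + (-56 + (-12)² - 3*(-12)) = -200885 + (-56 + 144 + 36) = -200885 + 124 = -200761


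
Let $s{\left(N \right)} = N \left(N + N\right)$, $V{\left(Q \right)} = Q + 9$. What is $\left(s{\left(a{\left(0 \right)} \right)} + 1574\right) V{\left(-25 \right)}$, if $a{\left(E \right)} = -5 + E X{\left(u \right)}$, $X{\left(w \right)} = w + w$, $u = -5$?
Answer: $-25984$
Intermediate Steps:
$X{\left(w \right)} = 2 w$
$V{\left(Q \right)} = 9 + Q$
$a{\left(E \right)} = -5 - 10 E$ ($a{\left(E \right)} = -5 + E 2 \left(-5\right) = -5 + E \left(-10\right) = -5 - 10 E$)
$s{\left(N \right)} = 2 N^{2}$ ($s{\left(N \right)} = N 2 N = 2 N^{2}$)
$\left(s{\left(a{\left(0 \right)} \right)} + 1574\right) V{\left(-25 \right)} = \left(2 \left(-5 - 0\right)^{2} + 1574\right) \left(9 - 25\right) = \left(2 \left(-5 + 0\right)^{2} + 1574\right) \left(-16\right) = \left(2 \left(-5\right)^{2} + 1574\right) \left(-16\right) = \left(2 \cdot 25 + 1574\right) \left(-16\right) = \left(50 + 1574\right) \left(-16\right) = 1624 \left(-16\right) = -25984$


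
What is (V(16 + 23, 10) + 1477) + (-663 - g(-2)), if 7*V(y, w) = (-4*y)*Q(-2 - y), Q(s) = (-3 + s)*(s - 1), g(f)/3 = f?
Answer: -40364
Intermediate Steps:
g(f) = 3*f
Q(s) = (-1 + s)*(-3 + s) (Q(s) = (-3 + s)*(-1 + s) = (-1 + s)*(-3 + s))
V(y, w) = -4*y*(11 + (-2 - y)² + 4*y)/7 (V(y, w) = ((-4*y)*(3 + (-2 - y)² - 4*(-2 - y)))/7 = ((-4*y)*(3 + (-2 - y)² + (8 + 4*y)))/7 = ((-4*y)*(11 + (-2 - y)² + 4*y))/7 = (-4*y*(11 + (-2 - y)² + 4*y))/7 = -4*y*(11 + (-2 - y)² + 4*y)/7)
(V(16 + 23, 10) + 1477) + (-663 - g(-2)) = (4*(16 + 23)*(-15 - (16 + 23)² - 8*(16 + 23))/7 + 1477) + (-663 - 3*(-2)) = ((4/7)*39*(-15 - 1*39² - 8*39) + 1477) + (-663 - 1*(-6)) = ((4/7)*39*(-15 - 1*1521 - 312) + 1477) + (-663 + 6) = ((4/7)*39*(-15 - 1521 - 312) + 1477) - 657 = ((4/7)*39*(-1848) + 1477) - 657 = (-41184 + 1477) - 657 = -39707 - 657 = -40364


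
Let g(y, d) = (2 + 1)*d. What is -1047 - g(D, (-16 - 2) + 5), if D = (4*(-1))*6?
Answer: -1008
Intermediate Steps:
D = -24 (D = -4*6 = -24)
g(y, d) = 3*d
-1047 - g(D, (-16 - 2) + 5) = -1047 - 3*((-16 - 2) + 5) = -1047 - 3*(-18 + 5) = -1047 - 3*(-13) = -1047 - 1*(-39) = -1047 + 39 = -1008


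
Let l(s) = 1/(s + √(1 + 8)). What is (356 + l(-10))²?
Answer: 6205081/49 ≈ 1.2663e+5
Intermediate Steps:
l(s) = 1/(3 + s) (l(s) = 1/(s + √9) = 1/(s + 3) = 1/(3 + s))
(356 + l(-10))² = (356 + 1/(3 - 10))² = (356 + 1/(-7))² = (356 - ⅐)² = (2491/7)² = 6205081/49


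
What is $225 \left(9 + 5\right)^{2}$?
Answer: $44100$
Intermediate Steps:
$225 \left(9 + 5\right)^{2} = 225 \cdot 14^{2} = 225 \cdot 196 = 44100$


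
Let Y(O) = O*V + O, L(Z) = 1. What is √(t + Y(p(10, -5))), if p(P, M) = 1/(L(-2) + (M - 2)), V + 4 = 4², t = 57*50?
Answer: √102522/6 ≈ 53.365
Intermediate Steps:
t = 2850
V = 12 (V = -4 + 4² = -4 + 16 = 12)
p(P, M) = 1/(-1 + M) (p(P, M) = 1/(1 + (M - 2)) = 1/(1 + (-2 + M)) = 1/(-1 + M))
Y(O) = 13*O (Y(O) = O*12 + O = 12*O + O = 13*O)
√(t + Y(p(10, -5))) = √(2850 + 13/(-1 - 5)) = √(2850 + 13/(-6)) = √(2850 + 13*(-⅙)) = √(2850 - 13/6) = √(17087/6) = √102522/6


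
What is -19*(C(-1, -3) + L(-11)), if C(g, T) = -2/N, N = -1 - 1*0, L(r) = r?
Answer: 171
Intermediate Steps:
N = -1 (N = -1 + 0 = -1)
C(g, T) = 2 (C(g, T) = -2/(-1) = -2*(-1) = 2)
-19*(C(-1, -3) + L(-11)) = -19*(2 - 11) = -19*(-9) = 171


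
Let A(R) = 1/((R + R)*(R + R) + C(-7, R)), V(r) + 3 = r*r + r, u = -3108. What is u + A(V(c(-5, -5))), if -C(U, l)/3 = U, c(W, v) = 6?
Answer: -18974339/6105 ≈ -3108.0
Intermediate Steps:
V(r) = -3 + r + r² (V(r) = -3 + (r*r + r) = -3 + (r² + r) = -3 + (r + r²) = -3 + r + r²)
C(U, l) = -3*U
A(R) = 1/(21 + 4*R²) (A(R) = 1/((R + R)*(R + R) - 3*(-7)) = 1/((2*R)*(2*R) + 21) = 1/(4*R² + 21) = 1/(21 + 4*R²))
u + A(V(c(-5, -5))) = -3108 + 1/(21 + 4*(-3 + 6 + 6²)²) = -3108 + 1/(21 + 4*(-3 + 6 + 36)²) = -3108 + 1/(21 + 4*39²) = -3108 + 1/(21 + 4*1521) = -3108 + 1/(21 + 6084) = -3108 + 1/6105 = -18974339/6105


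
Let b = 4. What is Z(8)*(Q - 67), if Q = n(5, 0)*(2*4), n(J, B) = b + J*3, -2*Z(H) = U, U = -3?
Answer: 255/2 ≈ 127.50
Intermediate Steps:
Z(H) = 3/2 (Z(H) = -½*(-3) = 3/2)
n(J, B) = 4 + 3*J (n(J, B) = 4 + J*3 = 4 + 3*J)
Q = 152 (Q = (4 + 3*5)*(2*4) = (4 + 15)*8 = 19*8 = 152)
Z(8)*(Q - 67) = 3*(152 - 67)/2 = (3/2)*85 = 255/2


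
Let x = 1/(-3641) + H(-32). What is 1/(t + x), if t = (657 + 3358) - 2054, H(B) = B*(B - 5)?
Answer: 3641/11450944 ≈ 0.00031797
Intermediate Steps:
H(B) = B*(-5 + B)
x = 4310943/3641 (x = 1/(-3641) - 32*(-5 - 32) = -1/3641 - 32*(-37) = -1/3641 + 1184 = 4310943/3641 ≈ 1184.0)
t = 1961 (t = 4015 - 2054 = 1961)
1/(t + x) = 1/(1961 + 4310943/3641) = 1/(11450944/3641) = 3641/11450944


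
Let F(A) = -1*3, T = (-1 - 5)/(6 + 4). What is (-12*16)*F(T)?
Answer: 576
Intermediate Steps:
T = -⅗ (T = -6/10 = -6*⅒ = -⅗ ≈ -0.60000)
F(A) = -3
(-12*16)*F(T) = -12*16*(-3) = -192*(-3) = 576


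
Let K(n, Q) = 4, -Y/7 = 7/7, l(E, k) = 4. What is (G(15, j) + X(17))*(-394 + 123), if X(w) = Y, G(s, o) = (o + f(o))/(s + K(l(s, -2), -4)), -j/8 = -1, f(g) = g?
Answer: 31707/19 ≈ 1668.8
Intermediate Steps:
Y = -7 (Y = -49/7 = -7*1 = -7)
j = 8 (j = -8*(-1) = 8)
G(s, o) = 2*o/(4 + s) (G(s, o) = (o + o)/(s + 4) = (2*o)/(4 + s) = 2*o/(4 + s))
X(w) = -7
(G(15, j) + X(17))*(-394 + 123) = (2*8/(4 + 15) - 7)*(-394 + 123) = (2*8/19 - 7)*(-271) = (2*8*(1/19) - 7)*(-271) = (16/19 - 7)*(-271) = -117/19*(-271) = 31707/19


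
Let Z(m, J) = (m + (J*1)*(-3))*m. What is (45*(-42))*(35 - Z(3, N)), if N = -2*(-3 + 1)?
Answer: -117180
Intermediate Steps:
N = 4 (N = -2*(-2) = 4)
Z(m, J) = m*(m - 3*J) (Z(m, J) = (m + J*(-3))*m = (m - 3*J)*m = m*(m - 3*J))
(45*(-42))*(35 - Z(3, N)) = (45*(-42))*(35 - 3*(3 - 3*4)) = -1890*(35 - 3*(3 - 12)) = -1890*(35 - 3*(-9)) = -1890*(35 - 1*(-27)) = -1890*(35 + 27) = -1890*62 = -117180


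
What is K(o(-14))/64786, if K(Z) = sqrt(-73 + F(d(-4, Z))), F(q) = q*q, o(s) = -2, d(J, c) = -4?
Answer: I*sqrt(57)/64786 ≈ 0.00011653*I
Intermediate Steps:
F(q) = q**2
K(Z) = I*sqrt(57) (K(Z) = sqrt(-73 + (-4)**2) = sqrt(-73 + 16) = sqrt(-57) = I*sqrt(57))
K(o(-14))/64786 = (I*sqrt(57))/64786 = (I*sqrt(57))*(1/64786) = I*sqrt(57)/64786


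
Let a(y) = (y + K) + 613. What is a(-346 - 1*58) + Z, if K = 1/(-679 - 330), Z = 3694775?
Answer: 3728238855/1009 ≈ 3.6950e+6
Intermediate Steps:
K = -1/1009 (K = 1/(-1009) = -1/1009 ≈ -0.00099108)
a(y) = 618516/1009 + y (a(y) = (y - 1/1009) + 613 = (-1/1009 + y) + 613 = 618516/1009 + y)
a(-346 - 1*58) + Z = (618516/1009 + (-346 - 1*58)) + 3694775 = (618516/1009 + (-346 - 58)) + 3694775 = (618516/1009 - 404) + 3694775 = 210880/1009 + 3694775 = 3728238855/1009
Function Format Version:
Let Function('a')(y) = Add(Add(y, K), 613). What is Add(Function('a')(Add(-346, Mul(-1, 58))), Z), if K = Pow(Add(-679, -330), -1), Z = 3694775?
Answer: Rational(3728238855, 1009) ≈ 3.6950e+6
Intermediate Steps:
K = Rational(-1, 1009) (K = Pow(-1009, -1) = Rational(-1, 1009) ≈ -0.00099108)
Function('a')(y) = Add(Rational(618516, 1009), y) (Function('a')(y) = Add(Add(y, Rational(-1, 1009)), 613) = Add(Add(Rational(-1, 1009), y), 613) = Add(Rational(618516, 1009), y))
Add(Function('a')(Add(-346, Mul(-1, 58))), Z) = Add(Add(Rational(618516, 1009), Add(-346, Mul(-1, 58))), 3694775) = Add(Add(Rational(618516, 1009), Add(-346, -58)), 3694775) = Add(Add(Rational(618516, 1009), -404), 3694775) = Add(Rational(210880, 1009), 3694775) = Rational(3728238855, 1009)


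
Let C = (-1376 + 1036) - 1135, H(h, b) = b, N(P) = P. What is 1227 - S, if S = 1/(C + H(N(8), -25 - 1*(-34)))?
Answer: 1798783/1466 ≈ 1227.0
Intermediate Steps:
C = -1475 (C = -340 - 1135 = -1475)
S = -1/1466 (S = 1/(-1475 + (-25 - 1*(-34))) = 1/(-1475 + (-25 + 34)) = 1/(-1475 + 9) = 1/(-1466) = -1/1466 ≈ -0.00068213)
1227 - S = 1227 - 1*(-1/1466) = 1227 + 1/1466 = 1798783/1466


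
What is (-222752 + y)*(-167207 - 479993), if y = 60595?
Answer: 104948010400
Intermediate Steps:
(-222752 + y)*(-167207 - 479993) = (-222752 + 60595)*(-167207 - 479993) = -162157*(-647200) = 104948010400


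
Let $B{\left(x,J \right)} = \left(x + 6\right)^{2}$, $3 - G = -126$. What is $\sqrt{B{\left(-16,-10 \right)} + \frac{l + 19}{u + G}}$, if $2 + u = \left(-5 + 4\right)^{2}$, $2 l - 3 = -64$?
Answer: $\frac{\sqrt{25577}}{16} \approx 9.9955$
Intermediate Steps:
$l = - \frac{61}{2}$ ($l = \frac{3}{2} + \frac{1}{2} \left(-64\right) = \frac{3}{2} - 32 = - \frac{61}{2} \approx -30.5$)
$G = 129$ ($G = 3 - -126 = 3 + 126 = 129$)
$B{\left(x,J \right)} = \left(6 + x\right)^{2}$
$u = -1$ ($u = -2 + \left(-5 + 4\right)^{2} = -2 + \left(-1\right)^{2} = -2 + 1 = -1$)
$\sqrt{B{\left(-16,-10 \right)} + \frac{l + 19}{u + G}} = \sqrt{\left(6 - 16\right)^{2} + \frac{- \frac{61}{2} + 19}{-1 + 129}} = \sqrt{\left(-10\right)^{2} - \frac{23}{2 \cdot 128}} = \sqrt{100 - \frac{23}{256}} = \sqrt{\frac{25577}{256}} = \frac{\sqrt{25577}}{16}$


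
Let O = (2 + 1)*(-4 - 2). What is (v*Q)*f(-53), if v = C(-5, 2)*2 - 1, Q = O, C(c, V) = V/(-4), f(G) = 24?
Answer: 864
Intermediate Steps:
C(c, V) = -V/4 (C(c, V) = V*(-1/4) = -V/4)
O = -18 (O = 3*(-6) = -18)
Q = -18
v = -2 (v = -1/4*2*2 - 1 = -1/2*2 - 1 = -1 - 1 = -2)
(v*Q)*f(-53) = -2*(-18)*24 = 36*24 = 864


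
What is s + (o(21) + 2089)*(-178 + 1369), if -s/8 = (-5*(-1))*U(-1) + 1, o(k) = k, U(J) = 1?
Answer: 2512962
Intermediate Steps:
s = -48 (s = -8*(-5*(-1)*1 + 1) = -8*(5*1 + 1) = -8*(5 + 1) = -8*6 = -48)
s + (o(21) + 2089)*(-178 + 1369) = -48 + (21 + 2089)*(-178 + 1369) = -48 + 2110*1191 = -48 + 2513010 = 2512962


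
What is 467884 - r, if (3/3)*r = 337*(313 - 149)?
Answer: 412616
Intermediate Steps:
r = 55268 (r = 337*(313 - 149) = 337*164 = 55268)
467884 - r = 467884 - 1*55268 = 467884 - 55268 = 412616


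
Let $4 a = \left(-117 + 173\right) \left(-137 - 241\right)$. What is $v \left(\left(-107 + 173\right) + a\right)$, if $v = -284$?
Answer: $1484184$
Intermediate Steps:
$a = -5292$ ($a = \frac{\left(-117 + 173\right) \left(-137 - 241\right)}{4} = \frac{56 \left(-378\right)}{4} = \frac{1}{4} \left(-21168\right) = -5292$)
$v \left(\left(-107 + 173\right) + a\right) = - 284 \left(\left(-107 + 173\right) - 5292\right) = - 284 \left(66 - 5292\right) = \left(-284\right) \left(-5226\right) = 1484184$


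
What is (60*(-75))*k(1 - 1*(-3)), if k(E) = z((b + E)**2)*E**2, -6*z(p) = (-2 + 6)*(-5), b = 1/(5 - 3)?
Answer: -240000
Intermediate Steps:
b = 1/2 ≈ 0.50000
z(p) = 10/3 (z(p) = -(-2 + 6)*(-5)/6 = -2*(-5)/3 = -1/6*(-20) = 10/3)
k(E) = 10*E**2/3
(60*(-75))*k(1 - 1*(-3)) = (60*(-75))*(10*(1 - 1*(-3))**2/3) = -15000*(1 + 3)**2 = -15000*4**2 = -15000*16 = -4500*160/3 = -240000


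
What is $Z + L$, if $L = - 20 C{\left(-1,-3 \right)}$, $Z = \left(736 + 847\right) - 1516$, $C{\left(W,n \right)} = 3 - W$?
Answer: $-13$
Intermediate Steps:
$Z = 67$ ($Z = 1583 - 1516 = 67$)
$L = -80$ ($L = - 20 \left(3 - -1\right) = - 20 \left(3 + 1\right) = \left(-20\right) 4 = -80$)
$Z + L = 67 - 80 = -13$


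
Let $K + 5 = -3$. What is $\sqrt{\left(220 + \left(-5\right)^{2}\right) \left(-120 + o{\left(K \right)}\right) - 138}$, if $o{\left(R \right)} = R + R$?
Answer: $i \sqrt{33458} \approx 182.92 i$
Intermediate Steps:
$K = -8$ ($K = -5 - 3 = -8$)
$o{\left(R \right)} = 2 R$
$\sqrt{\left(220 + \left(-5\right)^{2}\right) \left(-120 + o{\left(K \right)}\right) - 138} = \sqrt{\left(220 + \left(-5\right)^{2}\right) \left(-120 + 2 \left(-8\right)\right) - 138} = \sqrt{\left(220 + 25\right) \left(-120 - 16\right) - 138} = \sqrt{245 \left(-136\right) - 138} = \sqrt{-33320 - 138} = \sqrt{-33458} = i \sqrt{33458}$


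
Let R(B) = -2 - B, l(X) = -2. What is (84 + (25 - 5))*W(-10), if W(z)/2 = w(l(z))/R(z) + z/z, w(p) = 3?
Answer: 286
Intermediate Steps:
W(z) = 2 + 6/(-2 - z) (W(z) = 2*(3/(-2 - z) + z/z) = 2*(3/(-2 - z) + 1) = 2*(1 + 3/(-2 - z)) = 2 + 6/(-2 - z))
(84 + (25 - 5))*W(-10) = (84 + (25 - 5))*(2*(-1 - 10)/(2 - 10)) = (84 + 20)*(2*(-11)/(-8)) = 104*(2*(-1/8)*(-11)) = 104*(11/4) = 286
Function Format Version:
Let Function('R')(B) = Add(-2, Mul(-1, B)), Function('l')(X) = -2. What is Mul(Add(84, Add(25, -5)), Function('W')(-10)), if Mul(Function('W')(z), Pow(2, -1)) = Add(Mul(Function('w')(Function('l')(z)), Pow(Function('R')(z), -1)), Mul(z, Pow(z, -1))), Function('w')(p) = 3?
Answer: 286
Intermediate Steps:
Function('W')(z) = Add(2, Mul(6, Pow(Add(-2, Mul(-1, z)), -1))) (Function('W')(z) = Mul(2, Add(Mul(3, Pow(Add(-2, Mul(-1, z)), -1)), Mul(z, Pow(z, -1)))) = Mul(2, Add(Mul(3, Pow(Add(-2, Mul(-1, z)), -1)), 1)) = Mul(2, Add(1, Mul(3, Pow(Add(-2, Mul(-1, z)), -1)))) = Add(2, Mul(6, Pow(Add(-2, Mul(-1, z)), -1))))
Mul(Add(84, Add(25, -5)), Function('W')(-10)) = Mul(Add(84, Add(25, -5)), Mul(2, Pow(Add(2, -10), -1), Add(-1, -10))) = Mul(Add(84, 20), Mul(2, Pow(-8, -1), -11)) = Mul(104, Mul(2, Rational(-1, 8), -11)) = Mul(104, Rational(11, 4)) = 286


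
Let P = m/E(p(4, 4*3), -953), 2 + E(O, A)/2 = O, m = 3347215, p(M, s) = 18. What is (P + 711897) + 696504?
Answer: 48416047/32 ≈ 1.5130e+6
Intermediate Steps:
E(O, A) = -4 + 2*O
P = 3347215/32 (P = 3347215/(-4 + 2*18) = 3347215/(-4 + 36) = 3347215/32 ≈ 1.0460e+5)
(P + 711897) + 696504 = (3347215/32 + 711897) + 696504 = 26127919/32 + 696504 = 48416047/32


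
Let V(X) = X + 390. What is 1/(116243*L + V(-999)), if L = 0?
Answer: -1/609 ≈ -0.0016420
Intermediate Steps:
V(X) = 390 + X
1/(116243*L + V(-999)) = 1/(116243*0 + (390 - 999)) = 1/(0 - 609) = 1/(-609) = -1/609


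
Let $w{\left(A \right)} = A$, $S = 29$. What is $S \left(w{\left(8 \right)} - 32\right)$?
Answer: $-696$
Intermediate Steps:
$S \left(w{\left(8 \right)} - 32\right) = 29 \left(8 - 32\right) = 29 \left(-24\right) = -696$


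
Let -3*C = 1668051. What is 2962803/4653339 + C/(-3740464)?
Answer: 650933026255/828840333776 ≈ 0.78535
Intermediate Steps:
C = -556017 (C = -⅓*1668051 = -556017)
2962803/4653339 + C/(-3740464) = 2962803/4653339 - 556017/(-3740464) = 2962803*(1/4653339) - 556017*(-1/3740464) = 987601/1551113 + 79431/534352 = 650933026255/828840333776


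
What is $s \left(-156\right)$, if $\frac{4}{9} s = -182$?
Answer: $63882$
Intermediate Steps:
$s = - \frac{819}{2}$ ($s = \frac{9}{4} \left(-182\right) = - \frac{819}{2} \approx -409.5$)
$s \left(-156\right) = \left(- \frac{819}{2}\right) \left(-156\right) = 63882$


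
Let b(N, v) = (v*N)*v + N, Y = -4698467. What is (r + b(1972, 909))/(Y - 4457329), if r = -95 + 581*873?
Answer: -814967611/4577898 ≈ -178.02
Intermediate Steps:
b(N, v) = N + N*v² (b(N, v) = (N*v)*v + N = N*v² + N = N + N*v²)
r = 507118 (r = -95 + 507213 = 507118)
(r + b(1972, 909))/(Y - 4457329) = (507118 + 1972*(1 + 909²))/(-4698467 - 4457329) = (507118 + 1972*(1 + 826281))/(-9155796) = (507118 + 1972*826282)*(-1/9155796) = (507118 + 1629428104)*(-1/9155796) = 1629935222*(-1/9155796) = -814967611/4577898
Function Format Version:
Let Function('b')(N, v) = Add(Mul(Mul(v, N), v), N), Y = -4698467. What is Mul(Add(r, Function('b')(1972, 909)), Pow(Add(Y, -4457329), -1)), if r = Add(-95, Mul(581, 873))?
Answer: Rational(-814967611, 4577898) ≈ -178.02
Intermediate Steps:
Function('b')(N, v) = Add(N, Mul(N, Pow(v, 2))) (Function('b')(N, v) = Add(Mul(Mul(N, v), v), N) = Add(Mul(N, Pow(v, 2)), N) = Add(N, Mul(N, Pow(v, 2))))
r = 507118 (r = Add(-95, 507213) = 507118)
Mul(Add(r, Function('b')(1972, 909)), Pow(Add(Y, -4457329), -1)) = Mul(Add(507118, Mul(1972, Add(1, Pow(909, 2)))), Pow(Add(-4698467, -4457329), -1)) = Mul(Add(507118, Mul(1972, Add(1, 826281))), Pow(-9155796, -1)) = Mul(Add(507118, Mul(1972, 826282)), Rational(-1, 9155796)) = Mul(Add(507118, 1629428104), Rational(-1, 9155796)) = Mul(1629935222, Rational(-1, 9155796)) = Rational(-814967611, 4577898)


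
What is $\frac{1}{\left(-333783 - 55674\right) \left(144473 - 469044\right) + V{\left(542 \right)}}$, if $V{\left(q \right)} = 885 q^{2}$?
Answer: $\frac{1}{126666429087} \approx 7.8948 \cdot 10^{-12}$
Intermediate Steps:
$\frac{1}{\left(-333783 - 55674\right) \left(144473 - 469044\right) + V{\left(542 \right)}} = \frac{1}{\left(-333783 - 55674\right) \left(144473 - 469044\right) + 885 \cdot 542^{2}} = \frac{1}{\left(-389457\right) \left(-324571\right) + 885 \cdot 293764} = \frac{1}{126406447947 + 259981140} = \frac{1}{126666429087}$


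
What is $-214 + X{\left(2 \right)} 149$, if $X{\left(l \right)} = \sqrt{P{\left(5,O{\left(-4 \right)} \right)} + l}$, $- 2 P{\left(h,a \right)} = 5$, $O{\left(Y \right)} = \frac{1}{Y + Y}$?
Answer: $-214 + \frac{149 i \sqrt{2}}{2} \approx -214.0 + 105.36 i$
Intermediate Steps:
$O{\left(Y \right)} = \frac{1}{2 Y}$
$P{\left(h,a \right)} = - \frac{5}{2}$ ($P{\left(h,a \right)} = \left(- \frac{1}{2}\right) 5 = - \frac{5}{2}$)
$X{\left(l \right)} = \sqrt{- \frac{5}{2} + l}$
$-214 + X{\left(2 \right)} 149 = -214 + \frac{\sqrt{-10 + 4 \cdot 2}}{2} \cdot 149 = -214 + \frac{\sqrt{-10 + 8}}{2} \cdot 149 = -214 + \frac{\sqrt{-2}}{2} \cdot 149 = -214 + \frac{i \sqrt{2}}{2} \cdot 149 = -214 + \frac{149 i \sqrt{2}}{2}$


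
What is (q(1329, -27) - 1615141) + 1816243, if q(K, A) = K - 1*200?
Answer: 202231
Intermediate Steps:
q(K, A) = -200 + K (q(K, A) = K - 200 = -200 + K)
(q(1329, -27) - 1615141) + 1816243 = ((-200 + 1329) - 1615141) + 1816243 = (1129 - 1615141) + 1816243 = -1614012 + 1816243 = 202231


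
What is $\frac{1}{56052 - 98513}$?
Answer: $- \frac{1}{42461} \approx -2.3551 \cdot 10^{-5}$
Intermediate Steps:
$\frac{1}{56052 - 98513} = \frac{1}{-42461} = - \frac{1}{42461}$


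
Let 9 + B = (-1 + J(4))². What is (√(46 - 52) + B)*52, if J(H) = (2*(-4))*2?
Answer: 14560 + 52*I*√6 ≈ 14560.0 + 127.37*I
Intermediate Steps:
J(H) = -16 (J(H) = -8*2 = -16)
B = 280 (B = -9 + (-1 - 16)² = -9 + (-17)² = -9 + 289 = 280)
(√(46 - 52) + B)*52 = (√(46 - 52) + 280)*52 = (√(-6) + 280)*52 = (I*√6 + 280)*52 = (280 + I*√6)*52 = 14560 + 52*I*√6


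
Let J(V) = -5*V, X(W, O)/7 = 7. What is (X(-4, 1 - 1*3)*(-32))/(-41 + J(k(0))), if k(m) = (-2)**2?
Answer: 1568/61 ≈ 25.705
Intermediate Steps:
X(W, O) = 49 (X(W, O) = 7*7 = 49)
k(m) = 4
(X(-4, 1 - 1*3)*(-32))/(-41 + J(k(0))) = (49*(-32))/(-41 - 5*4) = -1568/(-41 - 20) = -1568/(-61) = -1568*(-1/61) = 1568/61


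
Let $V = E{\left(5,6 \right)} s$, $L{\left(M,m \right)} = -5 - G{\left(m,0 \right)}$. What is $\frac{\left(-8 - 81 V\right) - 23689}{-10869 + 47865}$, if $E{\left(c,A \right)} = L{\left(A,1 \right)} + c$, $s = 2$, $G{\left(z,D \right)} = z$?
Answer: $- \frac{7845}{12332} \approx -0.63615$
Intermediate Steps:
$L{\left(M,m \right)} = -5 - m$
$E{\left(c,A \right)} = -6 + c$ ($E{\left(c,A \right)} = \left(-5 - 1\right) + c = -6 + c$)
$V = -2$ ($V = \left(-6 + 5\right) 2 = \left(-1\right) 2 = -2$)
$\frac{\left(-8 - 81 V\right) - 23689}{-10869 + 47865} = \frac{\left(-8 - -162\right) - 23689}{-10869 + 47865} = \frac{\left(-8 + 162\right) - 23689}{36996} = \left(154 - 23689\right) \frac{1}{36996} = \left(-23535\right) \frac{1}{36996} = - \frac{7845}{12332}$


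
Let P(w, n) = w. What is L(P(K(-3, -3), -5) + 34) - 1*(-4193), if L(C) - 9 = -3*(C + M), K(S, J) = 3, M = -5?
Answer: 4106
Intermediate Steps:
L(C) = 24 - 3*C (L(C) = 9 - 3*(C - 5) = 9 - 3*(-5 + C) = 9 + (15 - 3*C) = 24 - 3*C)
L(P(K(-3, -3), -5) + 34) - 1*(-4193) = (24 - 3*(3 + 34)) - 1*(-4193) = (24 - 3*37) + 4193 = (24 - 111) + 4193 = -87 + 4193 = 4106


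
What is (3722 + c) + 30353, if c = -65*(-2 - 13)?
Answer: 35050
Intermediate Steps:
c = 975 (c = -65*(-15) = 975)
(3722 + c) + 30353 = (3722 + 975) + 30353 = 4697 + 30353 = 35050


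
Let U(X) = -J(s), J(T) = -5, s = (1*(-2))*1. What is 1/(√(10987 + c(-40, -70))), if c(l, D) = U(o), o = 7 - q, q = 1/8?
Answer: √687/2748 ≈ 0.0095381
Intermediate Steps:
q = ⅛ ≈ 0.12500
o = 55/8 (o = 7 - 1*⅛ = 7 - ⅛ = 55/8 ≈ 6.8750)
s = -2 (s = -2*1 = -2)
U(X) = 5 (U(X) = -1*(-5) = 5)
c(l, D) = 5
1/(√(10987 + c(-40, -70))) = 1/(√(10987 + 5)) = 1/(√10992) = 1/(4*√687) = √687/2748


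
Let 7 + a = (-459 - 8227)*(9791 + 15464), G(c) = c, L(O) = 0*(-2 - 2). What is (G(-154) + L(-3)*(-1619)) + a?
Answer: -219365091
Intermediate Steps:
L(O) = 0 (L(O) = 0*(-4) = 0)
a = -219364937 (a = -7 + (-459 - 8227)*(9791 + 15464) = -7 - 8686*25255 = -7 - 219364930 = -219364937)
(G(-154) + L(-3)*(-1619)) + a = (-154 + 0*(-1619)) - 219364937 = (-154 + 0) - 219364937 = -154 - 219364937 = -219365091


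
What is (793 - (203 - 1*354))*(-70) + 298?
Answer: -65782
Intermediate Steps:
(793 - (203 - 1*354))*(-70) + 298 = (793 - (203 - 354))*(-70) + 298 = (793 - 1*(-151))*(-70) + 298 = (793 + 151)*(-70) + 298 = 944*(-70) + 298 = -66080 + 298 = -65782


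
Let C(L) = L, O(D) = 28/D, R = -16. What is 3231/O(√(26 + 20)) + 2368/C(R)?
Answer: -148 + 3231*√46/28 ≈ 634.63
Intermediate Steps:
3231/O(√(26 + 20)) + 2368/C(R) = 3231/((28/(√(26 + 20)))) + 2368/(-16) = 3231/((28/(√46))) + 2368*(-1/16) = 3231/((28*(√46/46))) - 148 = 3231/((14*√46/23)) - 148 = 3231*(√46/28) - 148 = 3231*√46/28 - 148 = -148 + 3231*√46/28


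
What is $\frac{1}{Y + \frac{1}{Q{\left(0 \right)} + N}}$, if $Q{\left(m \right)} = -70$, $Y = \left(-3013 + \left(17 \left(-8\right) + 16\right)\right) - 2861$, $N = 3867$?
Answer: $- \frac{3797}{22759217} \approx -0.00016683$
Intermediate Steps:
$Y = -5994$ ($Y = \left(-3013 + \left(-136 + 16\right)\right) - 2861 = \left(-3013 - 120\right) - 2861 = -3133 - 2861 = -5994$)
$\frac{1}{Y + \frac{1}{Q{\left(0 \right)} + N}} = \frac{1}{-5994 + \frac{1}{-70 + 3867}} = \frac{1}{-5994 + \frac{1}{3797}} = \frac{1}{- \frac{22759217}{3797}} = - \frac{3797}{22759217}$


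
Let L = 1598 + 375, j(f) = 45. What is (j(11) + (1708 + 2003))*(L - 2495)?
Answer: -1960632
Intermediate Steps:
L = 1973
(j(11) + (1708 + 2003))*(L - 2495) = (45 + (1708 + 2003))*(1973 - 2495) = (45 + 3711)*(-522) = 3756*(-522) = -1960632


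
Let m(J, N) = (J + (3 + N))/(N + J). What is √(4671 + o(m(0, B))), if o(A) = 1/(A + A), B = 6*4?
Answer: √42043/3 ≈ 68.348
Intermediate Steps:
B = 24
m(J, N) = (3 + J + N)/(J + N)
o(A) = 1/(2*A)
√(4671 + o(m(0, B))) = √(4671 + 1/(2*(((3 + 0 + 24)/(0 + 24))))) = √(4671 + 1/(2*((27/24)))) = √(4671 + 1/(2*(((1/24)*27)))) = √(4671 + 1/(2*(9/8))) = √(4671 + (½)*(8/9)) = √(4671 + 4/9) = √(42043/9) = √42043/3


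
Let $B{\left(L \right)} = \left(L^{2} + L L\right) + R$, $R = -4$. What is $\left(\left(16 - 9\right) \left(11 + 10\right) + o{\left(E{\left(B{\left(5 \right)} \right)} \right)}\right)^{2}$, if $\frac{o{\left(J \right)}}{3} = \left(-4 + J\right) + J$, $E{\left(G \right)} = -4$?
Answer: $12321$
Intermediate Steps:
$B{\left(L \right)} = -4 + 2 L^{2}$ ($B{\left(L \right)} = \left(L^{2} + L L\right) - 4 = \left(L^{2} + L^{2}\right) - 4 = 2 L^{2} - 4 = -4 + 2 L^{2}$)
$o{\left(J \right)} = -12 + 6 J$ ($o{\left(J \right)} = 3 \left(\left(-4 + J\right) + J\right) = 3 \left(-4 + 2 J\right) = -12 + 6 J$)
$\left(\left(16 - 9\right) \left(11 + 10\right) + o{\left(E{\left(B{\left(5 \right)} \right)} \right)}\right)^{2} = \left(\left(16 - 9\right) \left(11 + 10\right) + \left(-12 + 6 \left(-4\right)\right)\right)^{2} = \left(7 \cdot 21 - 36\right)^{2} = \left(147 - 36\right)^{2} = 111^{2} = 12321$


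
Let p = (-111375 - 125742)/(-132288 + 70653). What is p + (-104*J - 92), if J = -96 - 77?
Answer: 367834539/20545 ≈ 17904.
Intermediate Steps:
p = 79039/20545 (p = -237117/(-61635) = -237117*(-1/61635) = 79039/20545 ≈ 3.8471)
J = -173
p + (-104*J - 92) = 79039/20545 + (-104*(-173) - 92) = 79039/20545 + (17992 - 92) = 79039/20545 + 17900 = 367834539/20545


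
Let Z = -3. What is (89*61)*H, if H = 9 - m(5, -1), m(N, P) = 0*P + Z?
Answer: 65148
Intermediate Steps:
m(N, P) = -3 (m(N, P) = 0*P - 3 = 0 - 3 = -3)
H = 12 (H = 9 - 1*(-3) = 9 + 3 = 12)
(89*61)*H = (89*61)*12 = 5429*12 = 65148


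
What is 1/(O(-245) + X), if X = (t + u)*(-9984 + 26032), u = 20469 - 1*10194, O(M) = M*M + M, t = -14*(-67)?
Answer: 1/180006004 ≈ 5.5554e-9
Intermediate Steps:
t = 938
O(M) = M + M² (O(M) = M² + M = M + M²)
u = 10275 (u = 20469 - 10194 = 10275)
X = 179946224 (X = (938 + 10275)*(-9984 + 26032) = 11213*16048 = 179946224)
1/(O(-245) + X) = 1/(-245*(1 - 245) + 179946224) = 1/(-245*(-244) + 179946224) = 1/(59780 + 179946224) = 1/180006004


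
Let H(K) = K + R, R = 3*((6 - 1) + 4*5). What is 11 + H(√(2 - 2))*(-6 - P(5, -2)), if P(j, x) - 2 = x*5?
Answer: 161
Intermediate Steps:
P(j, x) = 2 + 5*x (P(j, x) = 2 + x*5 = 2 + 5*x)
R = 75 (R = 3*(5 + 20) = 3*25 = 75)
H(K) = 75 + K (H(K) = K + 75 = 75 + K)
11 + H(√(2 - 2))*(-6 - P(5, -2)) = 11 + (75 + √(2 - 2))*(-6 - (2 + 5*(-2))) = 11 + (75 + √0)*(-6 - (2 - 10)) = 11 + (75 + 0)*(-6 - 1*(-8)) = 11 + 75*(-6 + 8) = 11 + 75*2 = 11 + 150 = 161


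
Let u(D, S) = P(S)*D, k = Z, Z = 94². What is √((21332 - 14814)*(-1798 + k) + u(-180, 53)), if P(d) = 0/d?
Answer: 6*√1274269 ≈ 6773.0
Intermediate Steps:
Z = 8836
k = 8836
P(d) = 0
u(D, S) = 0 (u(D, S) = 0*D = 0)
√((21332 - 14814)*(-1798 + k) + u(-180, 53)) = √((21332 - 14814)*(-1798 + 8836) + 0) = √(6518*7038 + 0) = √(45873684 + 0) = √45873684 = 6*√1274269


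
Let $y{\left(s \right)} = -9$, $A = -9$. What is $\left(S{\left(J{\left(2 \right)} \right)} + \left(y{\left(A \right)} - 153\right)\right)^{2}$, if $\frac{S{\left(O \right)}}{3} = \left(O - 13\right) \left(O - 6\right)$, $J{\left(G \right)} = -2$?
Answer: $39204$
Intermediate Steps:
$S{\left(O \right)} = 3 \left(-13 + O\right) \left(-6 + O\right)$ ($S{\left(O \right)} = 3 \left(O - 13\right) \left(O - 6\right) = 3 \left(-13 + O\right) \left(-6 + O\right)$)
$\left(S{\left(J{\left(2 \right)} \right)} + \left(y{\left(A \right)} - 153\right)\right)^{2} = \left(\left(234 - -114 + 3 \left(-2\right)^{2}\right) - 162\right)^{2} = \left(\left(234 + 114 + 3 \cdot 4\right) - 162\right)^{2} = \left(\left(234 + 114 + 12\right) - 162\right)^{2} = \left(360 - 162\right)^{2} = 198^{2} = 39204$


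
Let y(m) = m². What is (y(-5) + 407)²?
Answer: 186624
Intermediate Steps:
(y(-5) + 407)² = ((-5)² + 407)² = (25 + 407)² = 432² = 186624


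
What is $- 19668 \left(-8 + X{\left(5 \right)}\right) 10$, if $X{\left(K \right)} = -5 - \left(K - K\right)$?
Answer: $2556840$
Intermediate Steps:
$X{\left(K \right)} = -5$ ($X{\left(K \right)} = -5 - 0 = -5 + 0 = -5$)
$- 19668 \left(-8 + X{\left(5 \right)}\right) 10 = - 19668 \left(-8 - 5\right) 10 = - 19668 \left(\left(-13\right) 10\right) = \left(-19668\right) \left(-130\right) = 2556840$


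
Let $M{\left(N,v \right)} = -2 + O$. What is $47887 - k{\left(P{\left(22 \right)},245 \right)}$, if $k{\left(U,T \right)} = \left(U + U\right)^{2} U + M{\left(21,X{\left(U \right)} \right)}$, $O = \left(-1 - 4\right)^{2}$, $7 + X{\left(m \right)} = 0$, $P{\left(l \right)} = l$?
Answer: $5272$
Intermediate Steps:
$X{\left(m \right)} = -7$ ($X{\left(m \right)} = -7 + 0 = -7$)
$O = 25$ ($O = \left(-5\right)^{2} = 25$)
$M{\left(N,v \right)} = 23$ ($M{\left(N,v \right)} = -2 + 25 = 23$)
$k{\left(U,T \right)} = 23 + 4 U^{3}$ ($k{\left(U,T \right)} = \left(U + U\right)^{2} U + 23 = \left(2 U\right)^{2} U + 23 = 4 U^{2} U + 23 = 4 U^{3} + 23 = 23 + 4 U^{3}$)
$47887 - k{\left(P{\left(22 \right)},245 \right)} = 47887 - \left(23 + 4 \cdot 22^{3}\right) = 47887 - \left(23 + 4 \cdot 10648\right) = 47887 - \left(23 + 42592\right) = 47887 - 42615 = 5272$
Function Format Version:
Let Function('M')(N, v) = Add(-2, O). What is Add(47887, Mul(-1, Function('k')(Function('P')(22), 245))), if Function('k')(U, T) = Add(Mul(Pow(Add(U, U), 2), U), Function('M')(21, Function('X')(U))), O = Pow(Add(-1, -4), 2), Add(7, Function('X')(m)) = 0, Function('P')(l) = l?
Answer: 5272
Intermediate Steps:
Function('X')(m) = -7 (Function('X')(m) = Add(-7, 0) = -7)
O = 25 (O = Pow(-5, 2) = 25)
Function('M')(N, v) = 23 (Function('M')(N, v) = Add(-2, 25) = 23)
Function('k')(U, T) = Add(23, Mul(4, Pow(U, 3))) (Function('k')(U, T) = Add(Mul(Pow(Add(U, U), 2), U), 23) = Add(Mul(Pow(Mul(2, U), 2), U), 23) = Add(Mul(Mul(4, Pow(U, 2)), U), 23) = Add(Mul(4, Pow(U, 3)), 23) = Add(23, Mul(4, Pow(U, 3))))
Add(47887, Mul(-1, Function('k')(Function('P')(22), 245))) = Add(47887, Mul(-1, Add(23, Mul(4, Pow(22, 3))))) = Add(47887, Mul(-1, Add(23, Mul(4, 10648)))) = Add(47887, Mul(-1, Add(23, 42592))) = Add(47887, Mul(-1, 42615)) = Add(47887, -42615) = 5272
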